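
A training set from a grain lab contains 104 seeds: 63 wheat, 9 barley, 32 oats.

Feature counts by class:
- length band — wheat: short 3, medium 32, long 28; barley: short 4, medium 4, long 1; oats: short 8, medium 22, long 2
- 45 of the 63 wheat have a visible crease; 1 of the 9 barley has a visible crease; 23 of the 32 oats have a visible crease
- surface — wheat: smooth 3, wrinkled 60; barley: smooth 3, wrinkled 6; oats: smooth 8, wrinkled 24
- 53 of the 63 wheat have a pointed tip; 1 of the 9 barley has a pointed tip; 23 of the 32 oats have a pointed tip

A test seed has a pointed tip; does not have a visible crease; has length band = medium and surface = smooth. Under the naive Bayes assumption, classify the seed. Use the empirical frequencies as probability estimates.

wheat: (63/104) × (32/63) × (18/63) × (3/63) × (53/63) ≈ 0.0035218
barley: (9/104) × (4/9) × (8/9) × (3/9) × (1/9) ≈ 0.00126622
oats: (32/104) × (22/32) × (9/32) × (8/32) × (23/32) ≈ 0.0106905
Highest score → oats.

oats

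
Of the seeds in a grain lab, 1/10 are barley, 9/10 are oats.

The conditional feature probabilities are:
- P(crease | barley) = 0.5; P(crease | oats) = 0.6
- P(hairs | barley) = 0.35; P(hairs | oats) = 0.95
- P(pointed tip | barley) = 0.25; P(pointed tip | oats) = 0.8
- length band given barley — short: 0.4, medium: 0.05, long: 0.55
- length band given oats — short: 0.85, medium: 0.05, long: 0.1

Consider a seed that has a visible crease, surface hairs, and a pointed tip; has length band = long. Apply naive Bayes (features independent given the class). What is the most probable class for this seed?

barley: 0.1 × 0.5 × 0.35 × 0.25 × 0.55 = 0.00240625
oats: 0.9 × 0.6 × 0.95 × 0.8 × 0.1 = 0.04104
Highest score → oats.

oats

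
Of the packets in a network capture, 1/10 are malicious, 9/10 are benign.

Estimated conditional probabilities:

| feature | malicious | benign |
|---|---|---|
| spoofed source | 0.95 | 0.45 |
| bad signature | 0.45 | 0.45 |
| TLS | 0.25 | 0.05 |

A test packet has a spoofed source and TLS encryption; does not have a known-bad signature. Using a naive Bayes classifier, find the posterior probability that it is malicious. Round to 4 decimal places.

malicious: 0.1 × 0.95 × (1−0.45) × 0.25 = 0.0130625
benign: 0.9 × 0.45 × (1−0.45) × 0.05 = 0.0111375
P(malicious | x) = 0.0130625 / 0.0242 ≈ 0.5398

0.5398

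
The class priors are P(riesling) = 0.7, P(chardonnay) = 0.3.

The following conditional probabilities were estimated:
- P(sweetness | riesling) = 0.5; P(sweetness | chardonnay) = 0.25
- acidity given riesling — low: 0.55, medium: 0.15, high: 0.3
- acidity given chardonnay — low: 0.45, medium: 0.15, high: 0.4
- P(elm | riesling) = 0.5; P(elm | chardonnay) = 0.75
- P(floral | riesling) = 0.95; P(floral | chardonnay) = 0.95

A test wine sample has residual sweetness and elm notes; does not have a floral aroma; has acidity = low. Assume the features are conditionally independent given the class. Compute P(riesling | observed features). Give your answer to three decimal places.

riesling: 0.7 × 0.5 × 0.55 × 0.5 × (1−0.95) = 0.0048125
chardonnay: 0.3 × 0.25 × 0.45 × 0.75 × (1−0.95) = 0.001265625
P(riesling | x) = 0.0048125 / 0.006078125 ≈ 0.792

0.792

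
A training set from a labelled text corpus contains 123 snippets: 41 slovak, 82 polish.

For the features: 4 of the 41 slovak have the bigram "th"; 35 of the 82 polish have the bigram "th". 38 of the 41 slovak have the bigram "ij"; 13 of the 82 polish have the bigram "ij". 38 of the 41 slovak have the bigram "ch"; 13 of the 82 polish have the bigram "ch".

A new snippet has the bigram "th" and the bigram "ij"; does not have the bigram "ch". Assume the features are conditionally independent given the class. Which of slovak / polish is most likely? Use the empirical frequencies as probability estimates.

polish

slovak: (41/123) × (4/41) × (38/41) × (3/41) ≈ 0.00220542
polish: (82/123) × (35/82) × (13/82) × (69/82) ≈ 0.0379601
Highest score → polish.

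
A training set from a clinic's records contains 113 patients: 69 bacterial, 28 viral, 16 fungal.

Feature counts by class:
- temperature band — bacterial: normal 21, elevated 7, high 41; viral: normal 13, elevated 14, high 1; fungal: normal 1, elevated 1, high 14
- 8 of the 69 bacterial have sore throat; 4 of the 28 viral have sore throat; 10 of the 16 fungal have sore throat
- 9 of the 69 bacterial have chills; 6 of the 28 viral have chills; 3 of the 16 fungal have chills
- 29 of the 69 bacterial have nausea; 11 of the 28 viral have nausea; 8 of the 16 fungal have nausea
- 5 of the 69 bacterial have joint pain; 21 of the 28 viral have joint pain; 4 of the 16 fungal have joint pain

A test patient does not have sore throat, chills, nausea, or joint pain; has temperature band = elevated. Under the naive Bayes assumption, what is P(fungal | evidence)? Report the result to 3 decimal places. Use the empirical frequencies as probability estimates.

bacterial: (69/113) × (7/69) × (61/69) × (60/69) × (40/69) × (64/69) ≈ 0.0256061
viral: (28/113) × (14/28) × (24/28) × (22/28) × (17/28) × (7/28) ≈ 0.0126648
fungal: (16/113) × (1/16) × (6/16) × (13/16) × (8/16) × (12/16) ≈ 0.00101113
P(fungal | x) = 0.00101113 / 0.03928203 ≈ 0.026

0.026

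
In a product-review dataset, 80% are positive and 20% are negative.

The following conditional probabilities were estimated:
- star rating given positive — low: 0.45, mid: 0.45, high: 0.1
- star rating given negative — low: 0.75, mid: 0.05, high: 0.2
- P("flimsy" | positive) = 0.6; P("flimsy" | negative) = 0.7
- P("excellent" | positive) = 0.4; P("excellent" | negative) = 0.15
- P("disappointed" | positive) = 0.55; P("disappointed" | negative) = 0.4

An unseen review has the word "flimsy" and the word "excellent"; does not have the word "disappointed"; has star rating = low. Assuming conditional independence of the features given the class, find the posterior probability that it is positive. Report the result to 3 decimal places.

positive: 0.8 × 0.45 × 0.6 × 0.4 × (1−0.55) = 0.03888
negative: 0.2 × 0.75 × 0.7 × 0.15 × (1−0.4) = 0.00945
P(positive | x) = 0.03888 / 0.04833 ≈ 0.804

0.804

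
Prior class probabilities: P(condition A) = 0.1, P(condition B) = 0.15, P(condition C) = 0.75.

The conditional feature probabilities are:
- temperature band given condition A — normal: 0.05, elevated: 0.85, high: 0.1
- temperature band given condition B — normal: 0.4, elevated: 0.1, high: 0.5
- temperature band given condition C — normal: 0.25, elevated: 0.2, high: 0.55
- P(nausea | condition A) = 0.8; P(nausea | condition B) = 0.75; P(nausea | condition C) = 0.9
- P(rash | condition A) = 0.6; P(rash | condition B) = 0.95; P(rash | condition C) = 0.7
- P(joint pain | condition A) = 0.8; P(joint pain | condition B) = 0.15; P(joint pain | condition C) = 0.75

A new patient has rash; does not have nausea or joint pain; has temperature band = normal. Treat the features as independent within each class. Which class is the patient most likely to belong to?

condition A: 0.1 × 0.05 × (1−0.8) × 0.6 × (1−0.8) = 0.00012
condition B: 0.15 × 0.4 × (1−0.75) × 0.95 × (1−0.15) = 0.0121125
condition C: 0.75 × 0.25 × (1−0.9) × 0.7 × (1−0.75) = 0.00328125
Highest score → condition B.

condition B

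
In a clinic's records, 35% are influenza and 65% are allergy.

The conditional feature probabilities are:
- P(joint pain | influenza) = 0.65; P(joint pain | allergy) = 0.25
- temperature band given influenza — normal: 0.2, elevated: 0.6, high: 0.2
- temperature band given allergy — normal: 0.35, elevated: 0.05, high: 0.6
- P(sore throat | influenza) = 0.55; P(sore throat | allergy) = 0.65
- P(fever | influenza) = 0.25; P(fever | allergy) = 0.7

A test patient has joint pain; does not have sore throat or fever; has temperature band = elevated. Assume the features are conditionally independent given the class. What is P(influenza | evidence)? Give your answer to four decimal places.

0.9818

influenza: 0.35 × 0.65 × 0.6 × (1−0.55) × (1−0.25) = 0.04606875
allergy: 0.65 × 0.25 × 0.05 × (1−0.65) × (1−0.7) = 0.000853125
P(influenza | x) = 0.04606875 / 0.046921875 ≈ 0.9818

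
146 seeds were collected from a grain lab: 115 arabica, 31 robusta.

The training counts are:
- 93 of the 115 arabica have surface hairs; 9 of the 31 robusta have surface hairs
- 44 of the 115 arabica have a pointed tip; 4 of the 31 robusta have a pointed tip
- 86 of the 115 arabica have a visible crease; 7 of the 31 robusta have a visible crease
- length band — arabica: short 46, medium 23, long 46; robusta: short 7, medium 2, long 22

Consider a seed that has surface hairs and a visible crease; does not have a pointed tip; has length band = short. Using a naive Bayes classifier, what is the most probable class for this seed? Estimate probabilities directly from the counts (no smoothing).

arabica

arabica: (115/146) × (93/115) × (71/115) × (86/115) × (46/115) ≈ 0.117639
robusta: (31/146) × (9/31) × (27/31) × (7/31) × (7/31) ≈ 0.00273756
Highest score → arabica.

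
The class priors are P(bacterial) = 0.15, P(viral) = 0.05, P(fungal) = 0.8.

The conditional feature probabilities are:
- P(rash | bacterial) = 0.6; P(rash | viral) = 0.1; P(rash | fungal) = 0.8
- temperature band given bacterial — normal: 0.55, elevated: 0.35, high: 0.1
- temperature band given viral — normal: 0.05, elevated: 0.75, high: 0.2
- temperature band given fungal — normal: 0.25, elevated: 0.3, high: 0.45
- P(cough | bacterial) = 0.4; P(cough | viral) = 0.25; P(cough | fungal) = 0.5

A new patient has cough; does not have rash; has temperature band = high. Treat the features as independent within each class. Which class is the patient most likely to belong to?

bacterial: 0.15 × (1−0.6) × 0.1 × 0.4 = 0.0024
viral: 0.05 × (1−0.1) × 0.2 × 0.25 = 0.00225
fungal: 0.8 × (1−0.8) × 0.45 × 0.5 = 0.036
Highest score → fungal.

fungal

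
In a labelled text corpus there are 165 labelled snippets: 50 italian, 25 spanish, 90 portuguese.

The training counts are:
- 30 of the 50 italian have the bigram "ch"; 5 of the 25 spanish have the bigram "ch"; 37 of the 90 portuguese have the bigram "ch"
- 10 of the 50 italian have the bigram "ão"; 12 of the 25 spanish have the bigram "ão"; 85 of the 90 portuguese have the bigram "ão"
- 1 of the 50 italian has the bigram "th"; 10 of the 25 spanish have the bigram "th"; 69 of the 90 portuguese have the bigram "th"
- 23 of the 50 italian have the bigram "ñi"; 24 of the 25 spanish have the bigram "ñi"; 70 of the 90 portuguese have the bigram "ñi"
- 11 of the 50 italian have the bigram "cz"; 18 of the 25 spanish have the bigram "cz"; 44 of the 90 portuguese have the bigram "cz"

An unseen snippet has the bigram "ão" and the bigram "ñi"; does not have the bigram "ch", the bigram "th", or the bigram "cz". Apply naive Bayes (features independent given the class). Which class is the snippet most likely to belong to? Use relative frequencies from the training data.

italian: (50/165) × (20/50) × (10/50) × (49/50) × (23/50) × (39/50) ≈ 0.00852422
spanish: (25/165) × (20/25) × (12/25) × (15/25) × (24/25) × (7/25) ≈ 0.00938356
portuguese: (90/165) × (53/90) × (85/90) × (21/90) × (70/90) × (46/90) ≈ 0.0281395
Highest score → portuguese.

portuguese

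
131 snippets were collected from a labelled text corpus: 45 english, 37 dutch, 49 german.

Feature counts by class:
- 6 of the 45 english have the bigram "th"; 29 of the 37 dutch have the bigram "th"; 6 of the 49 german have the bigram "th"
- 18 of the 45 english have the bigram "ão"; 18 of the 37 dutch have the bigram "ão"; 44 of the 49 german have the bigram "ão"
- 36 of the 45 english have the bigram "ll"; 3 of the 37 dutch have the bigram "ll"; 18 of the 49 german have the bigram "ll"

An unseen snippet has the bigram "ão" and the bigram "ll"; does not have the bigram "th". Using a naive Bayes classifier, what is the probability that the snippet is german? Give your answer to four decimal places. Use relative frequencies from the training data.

0.5257

english: (45/131) × (39/45) × (18/45) × (36/45) ≈ 0.0952672
dutch: (37/131) × (8/37) × (18/37) × (3/37) ≈ 0.00240885
german: (49/131) × (43/49) × (44/49) × (18/49) ≈ 0.108275
P(german | x) = 0.108275 / 0.20595105 ≈ 0.5257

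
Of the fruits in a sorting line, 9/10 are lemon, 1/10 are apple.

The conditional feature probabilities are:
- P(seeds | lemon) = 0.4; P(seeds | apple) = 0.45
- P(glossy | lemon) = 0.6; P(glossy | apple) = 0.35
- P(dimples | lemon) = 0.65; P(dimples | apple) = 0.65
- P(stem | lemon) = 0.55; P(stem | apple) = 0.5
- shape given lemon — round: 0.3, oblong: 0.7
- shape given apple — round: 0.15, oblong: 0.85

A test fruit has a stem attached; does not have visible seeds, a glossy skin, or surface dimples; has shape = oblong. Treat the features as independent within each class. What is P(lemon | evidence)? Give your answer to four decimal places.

0.8455

lemon: 0.9 × (1−0.4) × (1−0.6) × (1−0.65) × 0.55 × 0.7 = 0.029106
apple: 0.1 × (1−0.45) × (1−0.35) × (1−0.65) × 0.5 × 0.85 = 0.0053178125
P(lemon | x) = 0.029106 / 0.0344238125 ≈ 0.8455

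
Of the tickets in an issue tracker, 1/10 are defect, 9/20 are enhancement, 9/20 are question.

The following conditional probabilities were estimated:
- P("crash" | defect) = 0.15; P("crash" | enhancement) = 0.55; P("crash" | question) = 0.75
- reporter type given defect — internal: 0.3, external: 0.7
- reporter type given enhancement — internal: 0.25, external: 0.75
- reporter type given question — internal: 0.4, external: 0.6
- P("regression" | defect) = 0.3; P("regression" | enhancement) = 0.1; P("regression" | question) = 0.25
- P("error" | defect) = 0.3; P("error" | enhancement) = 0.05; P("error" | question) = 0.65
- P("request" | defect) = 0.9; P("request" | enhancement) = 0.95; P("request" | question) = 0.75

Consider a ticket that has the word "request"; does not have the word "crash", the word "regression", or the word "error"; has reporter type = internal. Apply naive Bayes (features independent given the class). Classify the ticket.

defect: 0.1 × (1−0.15) × 0.3 × (1−0.3) × (1−0.3) × 0.9 = 0.0112455
enhancement: 0.45 × (1−0.55) × 0.25 × (1−0.1) × (1−0.05) × 0.95 = 0.04112015625
question: 0.45 × (1−0.75) × 0.4 × (1−0.25) × (1−0.65) × 0.75 = 0.008859375
Highest score → enhancement.

enhancement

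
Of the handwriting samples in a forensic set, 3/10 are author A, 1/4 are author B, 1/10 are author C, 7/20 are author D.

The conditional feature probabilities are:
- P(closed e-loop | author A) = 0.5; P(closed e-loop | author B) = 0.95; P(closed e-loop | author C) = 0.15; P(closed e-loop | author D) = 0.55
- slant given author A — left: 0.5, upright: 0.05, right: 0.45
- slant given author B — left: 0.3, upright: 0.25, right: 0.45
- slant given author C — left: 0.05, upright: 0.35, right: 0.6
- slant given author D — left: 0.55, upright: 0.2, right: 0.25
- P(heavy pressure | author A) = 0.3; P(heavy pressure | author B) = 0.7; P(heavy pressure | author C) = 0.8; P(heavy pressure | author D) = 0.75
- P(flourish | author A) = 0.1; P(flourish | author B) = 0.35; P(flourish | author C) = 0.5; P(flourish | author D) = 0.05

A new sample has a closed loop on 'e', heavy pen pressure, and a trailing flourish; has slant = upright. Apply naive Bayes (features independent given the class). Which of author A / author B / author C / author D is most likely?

author B

author A: 0.3 × 0.5 × 0.05 × 0.3 × 0.1 = 0.000225
author B: 0.25 × 0.95 × 0.25 × 0.7 × 0.35 = 0.014546875
author C: 0.1 × 0.15 × 0.35 × 0.8 × 0.5 = 0.0021
author D: 0.35 × 0.55 × 0.2 × 0.75 × 0.05 = 0.00144375
Highest score → author B.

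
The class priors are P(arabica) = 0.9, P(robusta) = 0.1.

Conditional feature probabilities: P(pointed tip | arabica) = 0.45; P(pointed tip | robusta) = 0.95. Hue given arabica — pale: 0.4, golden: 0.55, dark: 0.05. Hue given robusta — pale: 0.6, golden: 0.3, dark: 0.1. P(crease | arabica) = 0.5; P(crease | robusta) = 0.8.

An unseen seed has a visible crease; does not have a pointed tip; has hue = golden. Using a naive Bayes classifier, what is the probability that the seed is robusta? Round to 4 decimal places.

0.0087

arabica: 0.9 × (1−0.45) × 0.55 × 0.5 = 0.136125
robusta: 0.1 × (1−0.95) × 0.3 × 0.8 = 0.0012
P(robusta | x) = 0.0012 / 0.137325 ≈ 0.0087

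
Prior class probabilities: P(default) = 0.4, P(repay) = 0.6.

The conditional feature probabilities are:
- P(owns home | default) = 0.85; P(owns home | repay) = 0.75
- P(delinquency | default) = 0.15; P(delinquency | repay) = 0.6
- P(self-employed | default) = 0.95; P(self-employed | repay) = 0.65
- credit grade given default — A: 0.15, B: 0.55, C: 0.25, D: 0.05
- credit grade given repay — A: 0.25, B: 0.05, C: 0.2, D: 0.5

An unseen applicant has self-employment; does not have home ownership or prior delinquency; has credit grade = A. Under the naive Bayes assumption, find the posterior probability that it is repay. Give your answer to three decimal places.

default: 0.4 × (1−0.85) × (1−0.15) × 0.95 × 0.15 = 0.0072675
repay: 0.6 × (1−0.75) × (1−0.6) × 0.65 × 0.25 = 0.00975
P(repay | x) = 0.00975 / 0.0170175 ≈ 0.573

0.573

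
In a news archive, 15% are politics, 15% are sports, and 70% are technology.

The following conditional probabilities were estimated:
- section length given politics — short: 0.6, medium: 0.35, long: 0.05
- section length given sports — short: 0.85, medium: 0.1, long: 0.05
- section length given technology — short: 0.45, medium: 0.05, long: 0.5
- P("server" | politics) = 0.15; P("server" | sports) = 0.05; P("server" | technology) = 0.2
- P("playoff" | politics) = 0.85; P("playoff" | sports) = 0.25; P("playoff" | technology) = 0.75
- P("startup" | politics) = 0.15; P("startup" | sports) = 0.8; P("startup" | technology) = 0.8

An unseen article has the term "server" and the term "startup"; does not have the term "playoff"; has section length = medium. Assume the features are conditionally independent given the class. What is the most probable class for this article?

technology

politics: 0.15 × 0.35 × 0.15 × (1−0.85) × 0.15 = 0.0001771875
sports: 0.15 × 0.1 × 0.05 × (1−0.25) × 0.8 = 0.00045
technology: 0.7 × 0.05 × 0.2 × (1−0.75) × 0.8 = 0.0014
Highest score → technology.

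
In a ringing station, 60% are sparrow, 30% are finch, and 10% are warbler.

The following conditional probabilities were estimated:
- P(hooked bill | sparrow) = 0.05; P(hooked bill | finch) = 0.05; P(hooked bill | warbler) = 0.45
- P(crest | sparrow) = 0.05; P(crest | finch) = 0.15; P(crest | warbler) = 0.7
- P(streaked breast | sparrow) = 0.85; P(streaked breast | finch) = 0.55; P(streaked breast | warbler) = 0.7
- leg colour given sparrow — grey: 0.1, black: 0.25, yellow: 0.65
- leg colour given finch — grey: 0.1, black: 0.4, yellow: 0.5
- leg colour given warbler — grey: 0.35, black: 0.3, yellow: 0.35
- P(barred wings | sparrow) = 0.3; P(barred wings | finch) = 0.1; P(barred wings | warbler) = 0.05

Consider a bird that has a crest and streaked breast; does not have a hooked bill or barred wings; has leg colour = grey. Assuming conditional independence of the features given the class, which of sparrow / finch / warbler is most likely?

warbler

sparrow: 0.6 × (1−0.05) × 0.05 × 0.85 × 0.1 × (1−0.3) = 0.00169575
finch: 0.3 × (1−0.05) × 0.15 × 0.55 × 0.1 × (1−0.1) = 0.002116125
warbler: 0.1 × (1−0.45) × 0.7 × 0.7 × 0.35 × (1−0.05) = 0.008960875
Highest score → warbler.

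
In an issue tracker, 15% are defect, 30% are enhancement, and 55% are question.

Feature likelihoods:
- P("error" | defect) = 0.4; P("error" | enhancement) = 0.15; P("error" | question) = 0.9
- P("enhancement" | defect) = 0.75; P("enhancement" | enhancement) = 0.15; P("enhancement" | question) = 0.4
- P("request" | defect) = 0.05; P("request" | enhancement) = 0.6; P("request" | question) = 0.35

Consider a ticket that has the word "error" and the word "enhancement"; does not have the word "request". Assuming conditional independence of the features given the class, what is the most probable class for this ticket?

defect: 0.15 × 0.4 × 0.75 × (1−0.05) = 0.04275
enhancement: 0.3 × 0.15 × 0.15 × (1−0.6) = 0.0027
question: 0.55 × 0.9 × 0.4 × (1−0.35) = 0.1287
Highest score → question.

question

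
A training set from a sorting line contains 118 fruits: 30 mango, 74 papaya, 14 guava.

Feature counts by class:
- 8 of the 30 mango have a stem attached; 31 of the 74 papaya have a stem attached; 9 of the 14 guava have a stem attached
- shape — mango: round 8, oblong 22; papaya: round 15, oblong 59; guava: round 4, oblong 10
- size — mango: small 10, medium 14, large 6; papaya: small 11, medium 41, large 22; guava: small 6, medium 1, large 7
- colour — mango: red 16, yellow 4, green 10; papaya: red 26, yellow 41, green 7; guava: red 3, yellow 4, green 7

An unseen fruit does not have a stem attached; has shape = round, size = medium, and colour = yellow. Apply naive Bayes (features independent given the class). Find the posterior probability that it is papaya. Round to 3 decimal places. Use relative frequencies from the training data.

mango: (30/118) × (22/30) × (8/30) × (14/30) × (4/30) ≈ 0.00309353
papaya: (74/118) × (43/74) × (15/74) × (41/74) × (41/74) ≈ 0.0226752
guava: (14/118) × (5/14) × (4/14) × (1/14) × (4/14) ≈ 0.000247072
P(papaya | x) = 0.0226752 / 0.026015802 ≈ 0.872

0.872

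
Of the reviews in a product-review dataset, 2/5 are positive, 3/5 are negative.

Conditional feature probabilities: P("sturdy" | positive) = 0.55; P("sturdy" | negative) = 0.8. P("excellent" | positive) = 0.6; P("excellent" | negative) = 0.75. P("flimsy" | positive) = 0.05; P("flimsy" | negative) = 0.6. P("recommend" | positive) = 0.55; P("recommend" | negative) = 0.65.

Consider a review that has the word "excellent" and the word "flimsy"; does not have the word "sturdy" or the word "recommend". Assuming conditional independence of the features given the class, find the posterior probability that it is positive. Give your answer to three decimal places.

0.114

positive: 0.4 × (1−0.55) × 0.6 × 0.05 × (1−0.55) = 0.00243
negative: 0.6 × (1−0.8) × 0.75 × 0.6 × (1−0.65) = 0.0189
P(positive | x) = 0.00243 / 0.02133 ≈ 0.114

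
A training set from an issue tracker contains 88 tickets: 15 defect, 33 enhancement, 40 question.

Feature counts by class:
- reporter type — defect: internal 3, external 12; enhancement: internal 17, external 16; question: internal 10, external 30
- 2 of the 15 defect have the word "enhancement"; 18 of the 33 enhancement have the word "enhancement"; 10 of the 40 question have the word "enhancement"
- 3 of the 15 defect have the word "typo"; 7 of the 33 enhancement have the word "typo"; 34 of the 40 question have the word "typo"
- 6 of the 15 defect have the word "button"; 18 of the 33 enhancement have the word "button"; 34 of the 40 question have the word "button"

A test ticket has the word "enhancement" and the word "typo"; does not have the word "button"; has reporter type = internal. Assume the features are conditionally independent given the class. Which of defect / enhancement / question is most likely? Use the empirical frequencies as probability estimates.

enhancement

defect: (15/88) × (3/15) × (2/15) × (3/15) × (9/15) ≈ 0.000545455
enhancement: (33/88) × (17/33) × (18/33) × (7/33) × (15/33) ≈ 0.0101598
question: (40/88) × (10/40) × (10/40) × (34/40) × (6/40) ≈ 0.00362216
Highest score → enhancement.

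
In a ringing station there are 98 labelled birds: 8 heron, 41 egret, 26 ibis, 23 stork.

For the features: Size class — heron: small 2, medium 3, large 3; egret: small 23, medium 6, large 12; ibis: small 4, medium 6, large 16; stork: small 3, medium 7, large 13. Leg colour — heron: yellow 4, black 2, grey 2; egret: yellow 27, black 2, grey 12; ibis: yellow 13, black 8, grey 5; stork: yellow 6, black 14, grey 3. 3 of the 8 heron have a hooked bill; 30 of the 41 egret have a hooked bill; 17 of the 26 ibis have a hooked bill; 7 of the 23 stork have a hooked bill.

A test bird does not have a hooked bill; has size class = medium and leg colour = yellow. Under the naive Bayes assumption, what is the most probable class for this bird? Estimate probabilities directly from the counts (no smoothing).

heron: (8/98) × (3/8) × (4/8) × (5/8) ≈ 0.00956633
egret: (41/98) × (6/41) × (27/41) × (11/41) ≈ 0.0108172
ibis: (26/98) × (6/26) × (13/26) × (9/26) ≈ 0.0105965
stork: (23/98) × (7/23) × (6/23) × (16/23) ≈ 0.0129625
Highest score → stork.

stork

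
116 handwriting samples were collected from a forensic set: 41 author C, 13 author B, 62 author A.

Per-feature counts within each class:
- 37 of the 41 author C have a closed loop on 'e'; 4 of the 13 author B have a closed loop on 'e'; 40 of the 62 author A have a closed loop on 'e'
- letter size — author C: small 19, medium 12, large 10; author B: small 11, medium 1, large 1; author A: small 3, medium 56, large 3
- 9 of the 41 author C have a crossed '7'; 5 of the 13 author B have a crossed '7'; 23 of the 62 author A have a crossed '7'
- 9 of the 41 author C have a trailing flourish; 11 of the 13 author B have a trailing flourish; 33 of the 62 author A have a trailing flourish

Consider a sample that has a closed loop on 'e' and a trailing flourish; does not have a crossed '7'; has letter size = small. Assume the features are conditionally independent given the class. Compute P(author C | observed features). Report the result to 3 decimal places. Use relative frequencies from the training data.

author C: (41/116) × (37/41) × (19/41) × (32/41) × (9/41) ≈ 0.0253243
author B: (13/116) × (4/13) × (11/13) × (8/13) × (11/13) ≈ 0.0151931
author A: (62/116) × (40/62) × (3/62) × (39/62) × (33/62) ≈ 0.00558633
P(author C | x) = 0.0253243 / 0.04610373 ≈ 0.549

0.549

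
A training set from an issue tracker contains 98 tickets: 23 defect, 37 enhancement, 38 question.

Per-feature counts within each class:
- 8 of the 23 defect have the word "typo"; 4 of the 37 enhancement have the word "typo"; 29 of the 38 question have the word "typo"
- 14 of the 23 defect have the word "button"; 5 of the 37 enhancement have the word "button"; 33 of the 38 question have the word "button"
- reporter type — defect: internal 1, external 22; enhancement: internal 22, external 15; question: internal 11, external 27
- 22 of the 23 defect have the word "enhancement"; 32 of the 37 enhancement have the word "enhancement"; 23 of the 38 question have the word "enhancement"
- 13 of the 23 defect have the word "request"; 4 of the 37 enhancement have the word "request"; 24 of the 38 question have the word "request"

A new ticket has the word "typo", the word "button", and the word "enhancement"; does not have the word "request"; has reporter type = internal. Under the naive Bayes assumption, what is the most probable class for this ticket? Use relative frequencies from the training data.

question

defect: (23/98) × (8/23) × (14/23) × (1/23) × (22/23) × (10/23) ≈ 0.000898469
enhancement: (37/98) × (4/37) × (5/37) × (22/37) × (32/37) × (33/37) ≈ 0.00252979
question: (38/98) × (29/38) × (33/38) × (11/38) × (23/38) × (14/38) ≈ 0.0165882
Highest score → question.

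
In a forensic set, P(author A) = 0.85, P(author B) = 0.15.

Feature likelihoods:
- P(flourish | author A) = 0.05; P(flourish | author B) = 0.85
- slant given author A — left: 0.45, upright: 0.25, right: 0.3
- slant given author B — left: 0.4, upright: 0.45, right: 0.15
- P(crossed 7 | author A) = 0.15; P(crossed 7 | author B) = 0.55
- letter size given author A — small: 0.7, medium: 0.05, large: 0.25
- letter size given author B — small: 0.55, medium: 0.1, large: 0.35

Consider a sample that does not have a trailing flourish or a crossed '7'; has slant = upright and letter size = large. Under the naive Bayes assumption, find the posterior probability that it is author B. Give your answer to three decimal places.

author A: 0.85 × (1−0.05) × 0.25 × (1−0.15) × 0.25 = 0.0428984375
author B: 0.15 × (1−0.85) × 0.45 × (1−0.55) × 0.35 = 0.0015946875
P(author B | x) = 0.0015946875 / 0.044493125 ≈ 0.036

0.036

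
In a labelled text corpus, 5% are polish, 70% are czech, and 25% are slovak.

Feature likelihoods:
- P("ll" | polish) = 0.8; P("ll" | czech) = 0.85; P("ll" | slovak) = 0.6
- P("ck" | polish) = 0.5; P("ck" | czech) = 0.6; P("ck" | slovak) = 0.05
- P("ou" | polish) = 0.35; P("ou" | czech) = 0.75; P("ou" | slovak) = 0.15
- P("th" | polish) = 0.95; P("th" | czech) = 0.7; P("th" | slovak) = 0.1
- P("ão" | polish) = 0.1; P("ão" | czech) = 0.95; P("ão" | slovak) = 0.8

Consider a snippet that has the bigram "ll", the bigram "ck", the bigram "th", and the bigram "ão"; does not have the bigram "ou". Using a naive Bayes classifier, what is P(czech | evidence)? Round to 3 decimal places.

polish: 0.05 × 0.8 × 0.5 × (1−0.35) × 0.95 × 0.1 = 0.001235
czech: 0.7 × 0.85 × 0.6 × (1−0.75) × 0.7 × 0.95 = 0.05935125
slovak: 0.25 × 0.6 × 0.05 × (1−0.15) × 0.1 × 0.8 = 0.00051
P(czech | x) = 0.05935125 / 0.06109625 ≈ 0.971

0.971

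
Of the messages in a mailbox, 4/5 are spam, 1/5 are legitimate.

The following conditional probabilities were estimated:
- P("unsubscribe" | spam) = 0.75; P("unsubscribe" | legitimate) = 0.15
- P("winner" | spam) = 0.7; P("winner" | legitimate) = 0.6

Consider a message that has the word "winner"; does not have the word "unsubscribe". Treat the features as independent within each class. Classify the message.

spam

spam: 0.8 × (1−0.75) × 0.7 = 0.14
legitimate: 0.2 × (1−0.15) × 0.6 = 0.102
Highest score → spam.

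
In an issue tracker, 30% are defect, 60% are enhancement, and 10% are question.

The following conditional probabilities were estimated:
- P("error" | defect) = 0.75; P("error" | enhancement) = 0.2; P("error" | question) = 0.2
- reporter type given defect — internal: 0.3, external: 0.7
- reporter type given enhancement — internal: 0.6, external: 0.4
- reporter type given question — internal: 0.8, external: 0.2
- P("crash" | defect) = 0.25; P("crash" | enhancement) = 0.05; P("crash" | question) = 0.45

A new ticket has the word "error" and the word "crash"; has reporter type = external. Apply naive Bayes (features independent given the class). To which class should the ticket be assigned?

defect

defect: 0.3 × 0.75 × 0.7 × 0.25 = 0.039375
enhancement: 0.6 × 0.2 × 0.4 × 0.05 = 0.0024
question: 0.1 × 0.2 × 0.2 × 0.45 = 0.0018
Highest score → defect.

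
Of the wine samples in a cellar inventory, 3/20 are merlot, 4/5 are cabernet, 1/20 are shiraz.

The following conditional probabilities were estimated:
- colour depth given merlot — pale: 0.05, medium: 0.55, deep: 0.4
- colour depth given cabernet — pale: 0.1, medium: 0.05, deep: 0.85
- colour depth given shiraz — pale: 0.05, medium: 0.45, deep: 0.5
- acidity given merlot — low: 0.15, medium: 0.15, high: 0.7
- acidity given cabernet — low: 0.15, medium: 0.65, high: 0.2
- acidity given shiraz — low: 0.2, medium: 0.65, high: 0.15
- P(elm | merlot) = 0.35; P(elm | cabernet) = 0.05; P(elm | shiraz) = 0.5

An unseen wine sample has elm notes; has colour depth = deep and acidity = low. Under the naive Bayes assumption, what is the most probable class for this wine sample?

cabernet

merlot: 0.15 × 0.4 × 0.15 × 0.35 = 0.00315
cabernet: 0.8 × 0.85 × 0.15 × 0.05 = 0.0051
shiraz: 0.05 × 0.5 × 0.2 × 0.5 = 0.0025
Highest score → cabernet.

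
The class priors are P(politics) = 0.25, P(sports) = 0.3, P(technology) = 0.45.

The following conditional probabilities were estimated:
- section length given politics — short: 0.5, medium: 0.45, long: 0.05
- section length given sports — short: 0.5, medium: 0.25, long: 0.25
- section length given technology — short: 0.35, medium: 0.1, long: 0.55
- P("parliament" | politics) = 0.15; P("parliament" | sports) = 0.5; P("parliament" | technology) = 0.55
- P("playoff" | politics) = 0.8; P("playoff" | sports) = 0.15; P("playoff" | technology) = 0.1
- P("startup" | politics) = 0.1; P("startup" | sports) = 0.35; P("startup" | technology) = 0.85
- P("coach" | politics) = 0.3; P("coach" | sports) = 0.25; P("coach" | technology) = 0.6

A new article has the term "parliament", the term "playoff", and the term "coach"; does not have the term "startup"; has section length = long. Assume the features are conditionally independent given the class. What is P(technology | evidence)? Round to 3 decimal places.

0.482

politics: 0.25 × 0.05 × 0.15 × 0.8 × (1−0.1) × 0.3 = 0.000405
sports: 0.3 × 0.25 × 0.5 × 0.15 × (1−0.35) × 0.25 = 0.0009140625
technology: 0.45 × 0.55 × 0.55 × 0.1 × (1−0.85) × 0.6 = 0.001225125
P(technology | x) = 0.001225125 / 0.0025441875 ≈ 0.482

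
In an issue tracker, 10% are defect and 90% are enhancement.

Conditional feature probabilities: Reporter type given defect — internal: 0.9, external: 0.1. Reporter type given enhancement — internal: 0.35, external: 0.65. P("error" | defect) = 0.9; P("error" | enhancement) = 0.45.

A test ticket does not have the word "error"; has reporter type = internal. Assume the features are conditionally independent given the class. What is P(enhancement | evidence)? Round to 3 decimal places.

0.951

defect: 0.1 × 0.9 × (1−0.9) = 0.009
enhancement: 0.9 × 0.35 × (1−0.45) = 0.17325
P(enhancement | x) = 0.17325 / 0.18225 ≈ 0.951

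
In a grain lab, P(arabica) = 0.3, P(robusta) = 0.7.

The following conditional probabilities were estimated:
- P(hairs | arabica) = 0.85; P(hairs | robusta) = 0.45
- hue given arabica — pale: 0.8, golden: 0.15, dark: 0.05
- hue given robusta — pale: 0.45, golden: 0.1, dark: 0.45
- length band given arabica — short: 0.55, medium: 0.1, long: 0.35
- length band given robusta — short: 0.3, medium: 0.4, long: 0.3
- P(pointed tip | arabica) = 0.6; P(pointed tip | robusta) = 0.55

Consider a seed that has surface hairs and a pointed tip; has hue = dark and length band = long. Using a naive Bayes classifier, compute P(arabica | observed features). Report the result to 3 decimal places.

arabica: 0.3 × 0.85 × 0.05 × 0.35 × 0.6 = 0.0026775
robusta: 0.7 × 0.45 × 0.45 × 0.3 × 0.55 = 0.02338875
P(arabica | x) = 0.0026775 / 0.02606625 ≈ 0.103

0.103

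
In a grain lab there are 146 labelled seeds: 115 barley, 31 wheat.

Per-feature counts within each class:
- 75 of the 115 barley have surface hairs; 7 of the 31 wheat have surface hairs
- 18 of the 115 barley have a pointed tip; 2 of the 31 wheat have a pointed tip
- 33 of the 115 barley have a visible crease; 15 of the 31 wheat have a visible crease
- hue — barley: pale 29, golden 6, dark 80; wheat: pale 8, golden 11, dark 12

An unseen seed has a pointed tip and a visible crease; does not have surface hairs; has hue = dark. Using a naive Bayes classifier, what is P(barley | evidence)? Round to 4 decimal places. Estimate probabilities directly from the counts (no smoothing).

0.8117

barley: (115/146) × (40/115) × (18/115) × (33/115) × (80/115) ≈ 0.00856032
wheat: (31/146) × (24/31) × (2/31) × (15/31) × (12/31) ≈ 0.00198644
P(barley | x) = 0.00856032 / 0.01054676 ≈ 0.8117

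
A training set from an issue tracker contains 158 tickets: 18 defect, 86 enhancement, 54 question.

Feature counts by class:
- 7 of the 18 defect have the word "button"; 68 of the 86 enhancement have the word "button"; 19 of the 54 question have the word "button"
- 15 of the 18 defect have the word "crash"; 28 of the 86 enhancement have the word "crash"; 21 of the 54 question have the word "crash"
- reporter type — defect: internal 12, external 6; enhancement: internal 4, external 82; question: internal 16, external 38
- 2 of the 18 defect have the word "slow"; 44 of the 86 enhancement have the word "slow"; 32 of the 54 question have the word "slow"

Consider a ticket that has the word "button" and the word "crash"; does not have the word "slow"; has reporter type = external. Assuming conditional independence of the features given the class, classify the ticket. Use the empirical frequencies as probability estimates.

defect: (18/158) × (7/18) × (15/18) × (6/18) × (16/18) ≈ 0.0109392
enhancement: (86/158) × (68/86) × (28/86) × (82/86) × (42/86) ≈ 0.0652496
question: (54/158) × (19/54) × (21/54) × (38/54) × (22/54) ≈ 0.0134073
Highest score → enhancement.

enhancement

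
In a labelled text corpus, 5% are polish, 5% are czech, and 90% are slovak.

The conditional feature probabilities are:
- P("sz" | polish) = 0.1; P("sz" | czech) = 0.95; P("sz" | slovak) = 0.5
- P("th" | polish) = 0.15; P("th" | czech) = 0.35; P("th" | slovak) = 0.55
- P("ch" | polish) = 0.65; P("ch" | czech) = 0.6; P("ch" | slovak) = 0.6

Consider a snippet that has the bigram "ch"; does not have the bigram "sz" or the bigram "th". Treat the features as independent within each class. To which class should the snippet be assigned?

slovak

polish: 0.05 × (1−0.1) × (1−0.15) × 0.65 = 0.0248625
czech: 0.05 × (1−0.95) × (1−0.35) × 0.6 = 0.000975
slovak: 0.9 × (1−0.5) × (1−0.55) × 0.6 = 0.1215
Highest score → slovak.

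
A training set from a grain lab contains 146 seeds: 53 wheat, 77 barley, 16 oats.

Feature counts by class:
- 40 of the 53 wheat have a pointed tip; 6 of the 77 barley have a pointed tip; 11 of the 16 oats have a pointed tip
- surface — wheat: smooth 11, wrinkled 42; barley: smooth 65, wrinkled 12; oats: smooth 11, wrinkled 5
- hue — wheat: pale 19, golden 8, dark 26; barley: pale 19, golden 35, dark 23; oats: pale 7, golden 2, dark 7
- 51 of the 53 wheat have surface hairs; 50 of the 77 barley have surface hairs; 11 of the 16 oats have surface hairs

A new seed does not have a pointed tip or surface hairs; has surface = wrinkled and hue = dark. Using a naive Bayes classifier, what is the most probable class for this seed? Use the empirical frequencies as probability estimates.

barley

wheat: (53/146) × (13/53) × (42/53) × (26/53) × (2/53) ≈ 0.00130622
barley: (77/146) × (71/77) × (12/77) × (23/77) × (27/77) ≈ 0.00793791
oats: (16/146) × (5/16) × (5/16) × (7/16) × (5/16) ≈ 0.00146317
Highest score → barley.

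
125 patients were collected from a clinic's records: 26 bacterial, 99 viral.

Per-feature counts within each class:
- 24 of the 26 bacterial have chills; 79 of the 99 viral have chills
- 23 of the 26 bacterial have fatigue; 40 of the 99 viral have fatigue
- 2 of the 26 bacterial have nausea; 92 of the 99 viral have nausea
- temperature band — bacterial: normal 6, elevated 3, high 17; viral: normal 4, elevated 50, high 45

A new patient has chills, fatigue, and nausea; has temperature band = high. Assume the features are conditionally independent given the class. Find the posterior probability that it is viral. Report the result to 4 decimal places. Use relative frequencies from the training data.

bacterial: (26/125) × (24/26) × (23/26) × (2/26) × (17/26) ≈ 0.00854256
viral: (99/125) × (79/99) × (40/99) × (92/99) × (45/99) ≈ 0.107863
P(viral | x) = 0.107863 / 0.11640556 ≈ 0.9266

0.9266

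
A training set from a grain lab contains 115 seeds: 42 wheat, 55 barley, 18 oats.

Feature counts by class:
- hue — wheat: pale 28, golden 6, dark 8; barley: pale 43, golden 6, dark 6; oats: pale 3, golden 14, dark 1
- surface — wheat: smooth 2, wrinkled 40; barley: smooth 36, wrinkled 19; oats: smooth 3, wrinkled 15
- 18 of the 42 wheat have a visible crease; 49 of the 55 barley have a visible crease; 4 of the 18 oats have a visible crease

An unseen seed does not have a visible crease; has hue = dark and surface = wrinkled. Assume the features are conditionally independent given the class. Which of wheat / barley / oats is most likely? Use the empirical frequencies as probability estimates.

wheat: (42/115) × (8/42) × (40/42) × (24/42) ≈ 0.0378586
barley: (55/115) × (6/55) × (19/55) × (6/55) ≈ 0.00196622
oats: (18/115) × (1/18) × (15/18) × (14/18) ≈ 0.00563607
Highest score → wheat.

wheat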